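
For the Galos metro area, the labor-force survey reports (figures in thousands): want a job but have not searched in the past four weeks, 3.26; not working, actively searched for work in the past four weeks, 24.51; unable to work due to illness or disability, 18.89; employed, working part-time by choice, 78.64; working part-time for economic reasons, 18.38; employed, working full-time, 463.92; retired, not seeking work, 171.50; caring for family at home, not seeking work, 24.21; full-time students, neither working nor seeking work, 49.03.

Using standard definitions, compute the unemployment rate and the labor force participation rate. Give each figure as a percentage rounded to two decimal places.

Unemployment rate ≈ 4.19%; labor force participation rate ≈ 68.69%.

Employed = 78.64 + 18.38 + 463.92 = 560.94 thousand (anyone who worked, including part-time for economic reasons, counts as employed).
Unemployed = 24.51 thousand.
Labor force = 560.94 + 24.51 = 585.45 thousand.
Not in labor force = 3.26 + 18.89 + 171.50 + 24.21 + 49.03 = 266.89 thousand (those not working and not actively searching are outside the labor force — including those who want a job but have given up searching).
Civilian working-age population = 585.45 + 266.89 = 852.34 thousand.
Unemployment rate = 24.51 / 585.45 = 4.19%.
Labor force participation rate = 585.45 / 852.34 = 68.69%.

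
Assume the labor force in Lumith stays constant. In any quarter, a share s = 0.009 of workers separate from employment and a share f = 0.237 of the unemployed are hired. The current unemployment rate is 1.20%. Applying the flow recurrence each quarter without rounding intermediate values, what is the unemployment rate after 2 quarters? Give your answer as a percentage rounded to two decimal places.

Unemployment rate after two quarters ≈ 2.26%.

With a fixed labor force, u_{t+1} = u_t + s·(1−u_t) − f·u_t = u_t·(1−s−f) + s.
Here 1−s−f = 0.754 and s = 0.009.
u_1 = 0.012000 × 0.754 + 0.009 = 0.018048.
u_2 = 0.018048 × 0.754 + 0.009 = 0.022608.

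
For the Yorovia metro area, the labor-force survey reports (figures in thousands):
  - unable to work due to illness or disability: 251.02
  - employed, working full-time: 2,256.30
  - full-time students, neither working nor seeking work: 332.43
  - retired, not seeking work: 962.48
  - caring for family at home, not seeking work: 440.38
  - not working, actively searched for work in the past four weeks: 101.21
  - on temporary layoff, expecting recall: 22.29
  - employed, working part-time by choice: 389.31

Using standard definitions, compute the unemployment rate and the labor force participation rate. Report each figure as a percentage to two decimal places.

Employed = 2,256.30 + 389.31 = 2,645.61 thousand.
Unemployed = 101.21 + 22.29 = 123.50 thousand (jobless and actively searching, or on temporary layoff).
Labor force = 2,645.61 + 123.50 = 2,769.11 thousand.
Not in labor force = 251.02 + 332.43 + 962.48 + 440.38 = 1,986.31 thousand (those not working and not actively searching are outside the labor force).
Civilian working-age population = 2,769.11 + 1,986.31 = 4,755.42 thousand.
Unemployment rate = 123.50 / 2,769.11 = 4.46%.
Labor force participation rate = 2,769.11 / 4,755.42 = 58.23%.

Unemployment rate ≈ 4.46%; labor force participation rate ≈ 58.23%.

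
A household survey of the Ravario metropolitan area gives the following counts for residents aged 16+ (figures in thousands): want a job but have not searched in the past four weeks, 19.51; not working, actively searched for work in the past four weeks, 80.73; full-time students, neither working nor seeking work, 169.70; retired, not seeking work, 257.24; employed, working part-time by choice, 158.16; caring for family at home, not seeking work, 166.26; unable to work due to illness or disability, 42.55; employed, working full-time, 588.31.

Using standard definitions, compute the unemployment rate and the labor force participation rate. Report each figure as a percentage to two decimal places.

Employed = 158.16 + 588.31 = 746.47 thousand.
Unemployed = 80.73 thousand.
Labor force = 746.47 + 80.73 = 827.20 thousand.
Not in labor force = 19.51 + 169.70 + 257.24 + 166.26 + 42.55 = 655.26 thousand (those not working and not actively searching are outside the labor force — including those who want a job but have given up searching).
Civilian working-age population = 827.20 + 655.26 = 1,482.46 thousand.
Unemployment rate = 80.73 / 827.20 = 9.76%.
Labor force participation rate = 827.20 / 1,482.46 = 55.80%.

Unemployment rate ≈ 9.76%; labor force participation rate ≈ 55.80%.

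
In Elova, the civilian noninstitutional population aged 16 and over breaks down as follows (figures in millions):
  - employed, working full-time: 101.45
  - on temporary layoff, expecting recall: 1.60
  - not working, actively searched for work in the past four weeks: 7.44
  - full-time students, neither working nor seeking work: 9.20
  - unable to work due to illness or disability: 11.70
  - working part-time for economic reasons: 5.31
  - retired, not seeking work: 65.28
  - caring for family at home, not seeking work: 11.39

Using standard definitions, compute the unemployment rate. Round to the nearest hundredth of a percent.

Unemployment rate ≈ 7.81%.

Employed = 101.45 + 5.31 = 106.76 million (anyone who worked, including part-time for economic reasons, counts as employed).
Unemployed = 1.60 + 7.44 = 9.04 million (jobless and actively searching, or on temporary layoff).
Labor force = 106.76 + 9.04 = 115.80 million.
Unemployment rate = 9.04 / 115.80 = 7.81%.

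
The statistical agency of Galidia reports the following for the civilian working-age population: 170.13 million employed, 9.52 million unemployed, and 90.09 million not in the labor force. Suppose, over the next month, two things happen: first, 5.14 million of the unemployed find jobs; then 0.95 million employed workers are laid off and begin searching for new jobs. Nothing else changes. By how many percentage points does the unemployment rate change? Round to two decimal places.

The unemployment rate changes by −2.33 percentage points.

Initially, labor force = 170.13 + 9.52 = 179.65 million, so u = 9.52/179.65 = 5.30%.
After the first change, unemployed falls and employed rises by 5.14; labor force unchanged → E = 175.27, U = 4.38, labor force = 179.65 million.
After the second change, employed falls and unemployed rises by 0.95; labor force unchanged → E = 174.32, U = 5.33, labor force = 179.65 million.
New unemployment rate = 5.33 / 179.65 = 2.97%.
Change = 2.97% − 5.30% = −2.33 percentage points.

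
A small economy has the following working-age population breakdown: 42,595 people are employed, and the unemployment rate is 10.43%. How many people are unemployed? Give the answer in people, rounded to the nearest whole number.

About 4,960 are unemployed.

Let U be the number unemployed. The labor force is E + U, and U/(E+U) = 0.1043.
So U = 0.1043 × 42,595 / (1 − 0.1043) = 4442.66 / 0.8957 ≈ 4,960.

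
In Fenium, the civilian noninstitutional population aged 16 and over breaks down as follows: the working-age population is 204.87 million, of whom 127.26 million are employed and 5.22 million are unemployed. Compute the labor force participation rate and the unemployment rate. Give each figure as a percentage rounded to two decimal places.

Labor force = employed + unemployed = 127.26 + 5.22 = 132.48 million.
Unemployment rate = 5.22 / 132.48 = 3.94%.
Labor force participation rate = 132.48 / 204.87 = 64.67%.

Labor force participation rate ≈ 64.67%; unemployment rate ≈ 3.94%.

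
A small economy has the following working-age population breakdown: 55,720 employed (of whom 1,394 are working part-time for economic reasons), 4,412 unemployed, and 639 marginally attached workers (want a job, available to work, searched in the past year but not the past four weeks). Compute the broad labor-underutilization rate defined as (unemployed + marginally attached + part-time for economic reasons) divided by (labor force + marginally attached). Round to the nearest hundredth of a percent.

Labor force = 55,720 + 4,412 = 60,132.
Numerator = 4,412 + 639 + 1,394 = 6,445.
Denominator = 60,132 + 639 = 60,771.
Broad rate = 6,445 / 60,771 = 10.61%.

Broad underutilization rate ≈ 10.61%.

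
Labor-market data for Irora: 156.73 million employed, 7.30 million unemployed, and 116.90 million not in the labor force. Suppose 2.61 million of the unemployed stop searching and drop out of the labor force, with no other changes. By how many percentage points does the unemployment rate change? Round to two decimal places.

Initially, labor force = 156.73 + 7.30 = 164.03 million, so u = 7.30/164.03 = 4.45%.
After the change, unemployed and labor force both fall by 2.61 → E = 156.73, U = 4.69, labor force = 161.42 million.
New unemployment rate = 4.69 / 161.42 = 2.91%.
Change = 2.91% − 4.45% = −1.54 percentage points.

The unemployment rate changes by −1.54 percentage points.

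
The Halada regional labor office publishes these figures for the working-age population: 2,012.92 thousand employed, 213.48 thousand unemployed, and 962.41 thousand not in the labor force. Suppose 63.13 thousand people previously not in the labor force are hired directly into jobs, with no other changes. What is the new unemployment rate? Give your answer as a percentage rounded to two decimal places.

Initially, labor force = 2,012.92 + 213.48 = 2,226.40 thousand, so u = 213.48/2,226.40 = 9.59%.
After the change, employed and labor force both rise by 63.13; unemployed unchanged → E = 2,076.05, U = 213.48, labor force = 2,289.53 thousand.
New unemployment rate = 213.48 / 2,289.53 = 9.32%.

New unemployment rate ≈ 9.32%.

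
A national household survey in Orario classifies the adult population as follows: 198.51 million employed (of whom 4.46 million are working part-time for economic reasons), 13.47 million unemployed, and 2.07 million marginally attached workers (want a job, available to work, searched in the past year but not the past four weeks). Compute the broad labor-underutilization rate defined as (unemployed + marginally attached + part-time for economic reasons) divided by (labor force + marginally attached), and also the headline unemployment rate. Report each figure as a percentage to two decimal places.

Broad underutilization rate ≈ 9.34%; headline unemployment rate ≈ 6.35%.

Labor force = 198.51 + 13.47 = 211.98 million.
Numerator = 13.47 + 2.07 + 4.46 = 20.00 million.
Denominator = 211.98 + 2.07 = 214.05 million.
Broad rate = 20.00 / 214.05 = 9.34%.
Headline unemployment rate = 13.47 / 211.98 = 6.35%.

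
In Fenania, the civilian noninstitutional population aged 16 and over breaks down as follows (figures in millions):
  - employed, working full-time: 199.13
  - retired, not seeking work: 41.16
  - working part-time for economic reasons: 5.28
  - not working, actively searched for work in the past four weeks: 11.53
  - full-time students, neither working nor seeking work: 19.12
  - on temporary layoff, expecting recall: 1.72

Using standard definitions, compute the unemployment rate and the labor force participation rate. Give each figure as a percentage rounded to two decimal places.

Employed = 199.13 + 5.28 = 204.41 million (anyone who worked, including part-time for economic reasons, counts as employed).
Unemployed = 11.53 + 1.72 = 13.25 million (jobless and actively searching, or on temporary layoff).
Labor force = 204.41 + 13.25 = 217.66 million.
Not in labor force = 41.16 + 19.12 = 60.28 million (those not working and not actively searching are outside the labor force).
Civilian working-age population = 217.66 + 60.28 = 277.94 million.
Unemployment rate = 13.25 / 217.66 = 6.09%.
Labor force participation rate = 217.66 / 277.94 = 78.31%.

Unemployment rate ≈ 6.09%; labor force participation rate ≈ 78.31%.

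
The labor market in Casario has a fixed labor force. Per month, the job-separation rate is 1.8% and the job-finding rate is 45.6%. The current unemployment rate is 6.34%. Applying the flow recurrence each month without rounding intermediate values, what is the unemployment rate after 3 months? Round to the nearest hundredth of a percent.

Unemployment rate after three months ≈ 4.17%.

With a fixed labor force, u_{t+1} = u_t + s·(1−u_t) − f·u_t = u_t·(1−s−f) + s.
Here 1−s−f = 0.526 and s = 0.018.
u_1 = 0.063400 × 0.526 + 0.018 = 0.051348.
u_2 = 0.051348 × 0.526 + 0.018 = 0.045009.
u_3 = 0.045009 × 0.526 + 0.018 = 0.041675.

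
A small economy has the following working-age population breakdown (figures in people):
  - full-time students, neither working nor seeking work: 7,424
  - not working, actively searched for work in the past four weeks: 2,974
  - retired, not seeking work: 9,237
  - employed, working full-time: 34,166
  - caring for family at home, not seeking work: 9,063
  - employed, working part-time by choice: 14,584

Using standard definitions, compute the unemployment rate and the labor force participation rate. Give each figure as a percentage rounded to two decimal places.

Employed = 34,166 + 14,584 = 48,750.
Unemployed = 2,974.
Labor force = 48,750 + 2,974 = 51,724.
Not in labor force = 7,424 + 9,237 + 9,063 = 25,724 (those not working and not actively searching are outside the labor force).
Civilian working-age population = 51,724 + 25,724 = 77,448.
Unemployment rate = 2,974 / 51,724 = 5.75%.
Labor force participation rate = 51,724 / 77,448 = 66.79%.

Unemployment rate ≈ 5.75%; labor force participation rate ≈ 66.79%.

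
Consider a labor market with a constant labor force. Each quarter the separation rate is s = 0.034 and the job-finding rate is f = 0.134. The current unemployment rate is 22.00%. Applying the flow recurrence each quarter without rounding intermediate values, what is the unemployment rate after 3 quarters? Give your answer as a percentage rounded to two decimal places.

With a fixed labor force, u_{t+1} = u_t + s·(1−u_t) − f·u_t = u_t·(1−s−f) + s.
Here 1−s−f = 0.832 and s = 0.034.
u_1 = 0.220000 × 0.832 + 0.034 = 0.217040.
u_2 = 0.217040 × 0.832 + 0.034 = 0.214577.
u_3 = 0.214577 × 0.832 + 0.034 = 0.212528.

Unemployment rate after three quarters ≈ 21.25%.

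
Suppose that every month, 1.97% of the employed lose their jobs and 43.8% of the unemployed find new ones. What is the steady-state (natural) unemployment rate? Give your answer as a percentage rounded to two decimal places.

At steady state the flows balance: s·E = f·U, so U/(E+U) = s/(s+f).
u* = 1.97 / (1.97 + 43.8) = 1.97 / 45.77 = 4.30%.

Steady-state unemployment rate ≈ 4.30%.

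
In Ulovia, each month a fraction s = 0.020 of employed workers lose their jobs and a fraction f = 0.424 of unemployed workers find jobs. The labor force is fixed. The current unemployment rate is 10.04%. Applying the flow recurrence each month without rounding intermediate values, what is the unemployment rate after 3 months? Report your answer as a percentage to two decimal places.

With a fixed labor force, u_{t+1} = u_t + s·(1−u_t) − f·u_t = u_t·(1−s−f) + s.
Here 1−s−f = 0.556 and s = 0.020.
u_1 = 0.100400 × 0.556 + 0.020 = 0.075822.
u_2 = 0.075822 × 0.556 + 0.020 = 0.062157.
u_3 = 0.062157 × 0.556 + 0.020 = 0.054559.

Unemployment rate after three months ≈ 5.46%.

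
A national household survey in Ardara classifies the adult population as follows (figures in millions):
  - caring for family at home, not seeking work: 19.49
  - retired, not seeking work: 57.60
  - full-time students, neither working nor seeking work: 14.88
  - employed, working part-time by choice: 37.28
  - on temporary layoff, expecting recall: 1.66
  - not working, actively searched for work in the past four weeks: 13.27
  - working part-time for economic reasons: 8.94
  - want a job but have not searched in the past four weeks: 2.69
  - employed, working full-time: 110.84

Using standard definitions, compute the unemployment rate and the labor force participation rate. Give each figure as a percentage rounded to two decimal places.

Employed = 37.28 + 8.94 + 110.84 = 157.06 million (anyone who worked, including part-time for economic reasons, counts as employed).
Unemployed = 1.66 + 13.27 = 14.93 million (jobless and actively searching, or on temporary layoff).
Labor force = 157.06 + 14.93 = 171.99 million.
Not in labor force = 19.49 + 57.60 + 14.88 + 2.69 = 94.66 million (those not working and not actively searching are outside the labor force — including those who want a job but have given up searching).
Civilian working-age population = 171.99 + 94.66 = 266.65 million.
Unemployment rate = 14.93 / 171.99 = 8.68%.
Labor force participation rate = 171.99 / 266.65 = 64.50%.

Unemployment rate ≈ 8.68%; labor force participation rate ≈ 64.50%.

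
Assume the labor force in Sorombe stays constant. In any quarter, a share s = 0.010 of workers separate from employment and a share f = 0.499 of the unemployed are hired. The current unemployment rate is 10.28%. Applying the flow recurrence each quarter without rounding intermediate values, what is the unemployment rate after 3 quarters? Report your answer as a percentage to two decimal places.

With a fixed labor force, u_{t+1} = u_t + s·(1−u_t) − f·u_t = u_t·(1−s−f) + s.
Here 1−s−f = 0.491 and s = 0.010.
u_1 = 0.102800 × 0.491 + 0.010 = 0.060475.
u_2 = 0.060475 × 0.491 + 0.010 = 0.039693.
u_3 = 0.039693 × 0.491 + 0.010 = 0.029489.

Unemployment rate after three quarters ≈ 2.95%.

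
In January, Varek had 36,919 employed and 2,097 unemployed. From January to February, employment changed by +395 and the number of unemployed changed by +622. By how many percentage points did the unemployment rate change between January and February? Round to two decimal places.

The unemployment rate changed by +1.42 percentage points.

January: labor force = 36,919 + 2,097 = 39,016; u = 2,097/39,016 = 5.37%.
February: labor force = 37,314 + 2,719 = 40,033; u = 2,719/40,033 = 6.79%.
Change = 6.79% − 5.37% = +1.42 pp.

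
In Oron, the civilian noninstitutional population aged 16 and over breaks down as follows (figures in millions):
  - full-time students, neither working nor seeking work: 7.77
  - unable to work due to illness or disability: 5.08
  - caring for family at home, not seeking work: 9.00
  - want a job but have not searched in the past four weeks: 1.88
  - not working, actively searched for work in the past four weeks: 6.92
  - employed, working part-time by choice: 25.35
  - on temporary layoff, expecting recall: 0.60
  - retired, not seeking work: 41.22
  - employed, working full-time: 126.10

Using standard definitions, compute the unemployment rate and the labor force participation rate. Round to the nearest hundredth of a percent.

Unemployment rate ≈ 4.73%; labor force participation rate ≈ 70.99%.

Employed = 25.35 + 126.10 = 151.45 million.
Unemployed = 6.92 + 0.60 = 7.52 million (jobless and actively searching, or on temporary layoff).
Labor force = 151.45 + 7.52 = 158.97 million.
Not in labor force = 7.77 + 5.08 + 9.00 + 1.88 + 41.22 = 64.95 million (those not working and not actively searching are outside the labor force — including those who want a job but have given up searching).
Civilian working-age population = 158.97 + 64.95 = 223.92 million.
Unemployment rate = 7.52 / 158.97 = 4.73%.
Labor force participation rate = 158.97 / 223.92 = 70.99%.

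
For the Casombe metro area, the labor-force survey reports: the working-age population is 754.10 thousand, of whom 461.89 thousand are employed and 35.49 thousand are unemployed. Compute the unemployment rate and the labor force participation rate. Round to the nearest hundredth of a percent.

Labor force = employed + unemployed = 461.89 + 35.49 = 497.38 thousand.
Unemployment rate = 35.49 / 497.38 = 7.14%.
Labor force participation rate = 497.38 / 754.10 = 65.96%.

Unemployment rate ≈ 7.14%; labor force participation rate ≈ 65.96%.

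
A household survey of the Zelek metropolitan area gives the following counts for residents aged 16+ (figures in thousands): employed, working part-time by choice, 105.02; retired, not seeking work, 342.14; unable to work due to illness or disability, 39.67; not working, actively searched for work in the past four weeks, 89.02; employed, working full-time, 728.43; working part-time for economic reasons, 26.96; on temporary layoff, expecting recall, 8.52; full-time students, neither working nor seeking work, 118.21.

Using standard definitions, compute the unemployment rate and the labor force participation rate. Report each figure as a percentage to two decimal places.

Employed = 105.02 + 728.43 + 26.96 = 860.41 thousand (anyone who worked, including part-time for economic reasons, counts as employed).
Unemployed = 89.02 + 8.52 = 97.54 thousand (jobless and actively searching, or on temporary layoff).
Labor force = 860.41 + 97.54 = 957.95 thousand.
Not in labor force = 342.14 + 39.67 + 118.21 = 500.02 thousand (those not working and not actively searching are outside the labor force).
Civilian working-age population = 957.95 + 500.02 = 1,457.97 thousand.
Unemployment rate = 97.54 / 957.95 = 10.18%.
Labor force participation rate = 957.95 / 1,457.97 = 65.70%.

Unemployment rate ≈ 10.18%; labor force participation rate ≈ 65.70%.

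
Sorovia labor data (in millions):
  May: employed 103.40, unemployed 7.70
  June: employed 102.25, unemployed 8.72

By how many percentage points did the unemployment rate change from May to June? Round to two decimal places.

May: labor force = 103.40 + 7.70 = 111.10; u = 7.70/111.10 = 6.93%.
June: labor force = 102.25 + 8.72 = 110.97; u = 8.72/110.97 = 7.86%.
Change = 7.86% − 6.93% = +0.93 pp.

The unemployment rate changed by +0.93 percentage points.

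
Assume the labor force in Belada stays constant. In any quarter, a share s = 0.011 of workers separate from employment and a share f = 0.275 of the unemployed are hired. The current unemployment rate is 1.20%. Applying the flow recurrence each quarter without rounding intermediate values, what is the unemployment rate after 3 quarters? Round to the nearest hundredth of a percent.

With a fixed labor force, u_{t+1} = u_t + s·(1−u_t) − f·u_t = u_t·(1−s−f) + s.
Here 1−s−f = 0.714 and s = 0.011.
u_1 = 0.012000 × 0.714 + 0.011 = 0.019568.
u_2 = 0.019568 × 0.714 + 0.011 = 0.024972.
u_3 = 0.024972 × 0.714 + 0.011 = 0.028830.

Unemployment rate after three quarters ≈ 2.88%.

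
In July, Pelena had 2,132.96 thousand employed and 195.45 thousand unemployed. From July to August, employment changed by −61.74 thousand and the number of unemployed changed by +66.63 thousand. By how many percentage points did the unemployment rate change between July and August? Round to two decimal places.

The unemployment rate changed by +2.84 percentage points.

July: labor force = 2,132.96 + 195.45 = 2,328.41; u = 195.45/2,328.41 = 8.39%.
August: labor force = 2,071.22 + 262.08 = 2,333.30; u = 262.08/2,333.30 = 11.23%.
Change = 11.23% − 8.39% = +2.84 pp.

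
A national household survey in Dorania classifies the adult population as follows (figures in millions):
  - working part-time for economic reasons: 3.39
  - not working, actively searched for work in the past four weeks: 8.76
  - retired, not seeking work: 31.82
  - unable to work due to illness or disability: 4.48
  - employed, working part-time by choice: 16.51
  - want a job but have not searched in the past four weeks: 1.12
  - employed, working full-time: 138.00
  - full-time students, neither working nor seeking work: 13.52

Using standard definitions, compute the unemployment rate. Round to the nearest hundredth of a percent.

Employed = 3.39 + 16.51 + 138.00 = 157.90 million (anyone who worked, including part-time for economic reasons, counts as employed).
Unemployed = 8.76 million.
Labor force = 157.90 + 8.76 = 166.66 million.
Unemployment rate = 8.76 / 166.66 = 5.26%.

Unemployment rate ≈ 5.26%.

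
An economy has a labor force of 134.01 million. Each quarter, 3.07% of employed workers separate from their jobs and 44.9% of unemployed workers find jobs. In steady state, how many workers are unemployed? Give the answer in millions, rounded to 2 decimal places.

Steady-state unemployment rate u* = s/(s+f) = 3.07/(3.07+44.9) = 0.063998.
Unemployed = u* × labor force = 0.063998 × 134.01 ≈ 8.58 million.

About 8.58 million are unemployed in steady state.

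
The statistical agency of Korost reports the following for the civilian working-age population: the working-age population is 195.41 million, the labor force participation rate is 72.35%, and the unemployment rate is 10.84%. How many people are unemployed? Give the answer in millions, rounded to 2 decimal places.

Labor force = 0.7235 × 195.41 = 141.38 million.
Unemployed = 0.1084 × 141.38 ≈ 15.33 million.

About 15.33 million are unemployed.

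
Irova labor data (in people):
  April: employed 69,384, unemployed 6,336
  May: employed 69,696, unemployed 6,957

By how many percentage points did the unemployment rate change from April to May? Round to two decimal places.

The unemployment rate changed by +0.71 percentage points.

April: labor force = 69,384 + 6,336 = 75,720; u = 6,336/75,720 = 8.37%.
May: labor force = 69,696 + 6,957 = 76,653; u = 6,957/76,653 = 9.08%.
Change = 9.08% − 8.37% = +0.71 pp.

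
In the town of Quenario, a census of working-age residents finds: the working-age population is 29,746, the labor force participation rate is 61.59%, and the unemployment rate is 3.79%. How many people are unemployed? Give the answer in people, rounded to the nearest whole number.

Labor force = 0.6159 × 29,746 = 18,321.
Unemployed = 0.0379 × 18,321 ≈ 694.

About 694 are unemployed.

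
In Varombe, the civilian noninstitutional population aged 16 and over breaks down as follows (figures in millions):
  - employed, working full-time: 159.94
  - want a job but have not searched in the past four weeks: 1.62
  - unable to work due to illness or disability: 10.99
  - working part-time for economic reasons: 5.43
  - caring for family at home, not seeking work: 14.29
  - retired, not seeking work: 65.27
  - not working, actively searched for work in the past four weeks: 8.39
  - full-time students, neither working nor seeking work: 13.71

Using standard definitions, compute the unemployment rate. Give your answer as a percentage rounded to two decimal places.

Employed = 159.94 + 5.43 = 165.37 million (anyone who worked, including part-time for economic reasons, counts as employed).
Unemployed = 8.39 million.
Labor force = 165.37 + 8.39 = 173.76 million.
Unemployment rate = 8.39 / 173.76 = 4.83%.

Unemployment rate ≈ 4.83%.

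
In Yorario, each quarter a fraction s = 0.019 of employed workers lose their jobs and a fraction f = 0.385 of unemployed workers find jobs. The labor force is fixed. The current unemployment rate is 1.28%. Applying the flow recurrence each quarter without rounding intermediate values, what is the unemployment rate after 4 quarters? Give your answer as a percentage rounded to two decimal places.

Unemployment rate after four quarters ≈ 4.27%.

With a fixed labor force, u_{t+1} = u_t + s·(1−u_t) − f·u_t = u_t·(1−s−f) + s.
Here 1−s−f = 0.596 and s = 0.019.
u_1 = 0.012800 × 0.596 + 0.019 = 0.026629.
u_2 = 0.026629 × 0.596 + 0.019 = 0.034871.
u_3 = 0.034871 × 0.596 + 0.019 = 0.039783.
u_4 = 0.039783 × 0.596 + 0.019 = 0.042711.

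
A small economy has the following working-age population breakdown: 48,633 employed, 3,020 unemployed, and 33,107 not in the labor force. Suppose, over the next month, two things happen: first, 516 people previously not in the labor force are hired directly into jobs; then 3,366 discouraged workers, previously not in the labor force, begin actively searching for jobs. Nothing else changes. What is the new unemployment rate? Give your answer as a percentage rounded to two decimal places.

Initially, labor force = 48,633 + 3,020 = 51,653, so u = 3,020/51,653 = 5.85%.
After the first change, employed and labor force both rise by 516; unemployed unchanged → E = 49,149, U = 3,020, labor force = 52,169.
After the second change, unemployed and labor force both rise by 3,366 → E = 49,149, U = 6,386, labor force = 55,535.
New unemployment rate = 6,386 / 55,535 = 11.50%.

New unemployment rate ≈ 11.50%.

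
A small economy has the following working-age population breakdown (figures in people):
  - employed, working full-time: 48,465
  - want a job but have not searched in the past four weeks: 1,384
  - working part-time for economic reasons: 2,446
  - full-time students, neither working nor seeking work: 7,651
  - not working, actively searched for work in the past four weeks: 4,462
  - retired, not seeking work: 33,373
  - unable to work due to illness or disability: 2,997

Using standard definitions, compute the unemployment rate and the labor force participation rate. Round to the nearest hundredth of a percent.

Unemployment rate ≈ 8.06%; labor force participation rate ≈ 54.95%.

Employed = 48,465 + 2,446 = 50,911 (anyone who worked, including part-time for economic reasons, counts as employed).
Unemployed = 4,462.
Labor force = 50,911 + 4,462 = 55,373.
Not in labor force = 1,384 + 7,651 + 33,373 + 2,997 = 45,405 (those not working and not actively searching are outside the labor force — including those who want a job but have given up searching).
Civilian working-age population = 55,373 + 45,405 = 100,778.
Unemployment rate = 4,462 / 55,373 = 8.06%.
Labor force participation rate = 55,373 / 100,778 = 54.95%.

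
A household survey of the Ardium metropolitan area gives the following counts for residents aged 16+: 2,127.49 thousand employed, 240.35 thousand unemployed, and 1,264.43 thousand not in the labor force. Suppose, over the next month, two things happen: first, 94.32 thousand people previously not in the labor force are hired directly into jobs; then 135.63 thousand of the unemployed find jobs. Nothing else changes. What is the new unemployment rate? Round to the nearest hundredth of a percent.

Initially, labor force = 2,127.49 + 240.35 = 2,367.84 thousand, so u = 240.35/2,367.84 = 10.15%.
After the first change, employed and labor force both rise by 94.32; unemployed unchanged → E = 2,221.81, U = 240.35, labor force = 2,462.16 thousand.
After the second change, unemployed falls and employed rises by 135.63; labor force unchanged → E = 2,357.44, U = 104.72, labor force = 2,462.16 thousand.
New unemployment rate = 104.72 / 2,462.16 = 4.25%.

New unemployment rate ≈ 4.25%.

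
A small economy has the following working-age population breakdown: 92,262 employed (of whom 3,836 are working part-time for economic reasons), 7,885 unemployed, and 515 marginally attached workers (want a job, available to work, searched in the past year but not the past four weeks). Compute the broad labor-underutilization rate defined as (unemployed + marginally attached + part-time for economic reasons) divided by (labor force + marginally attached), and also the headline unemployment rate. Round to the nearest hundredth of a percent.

Broad underutilization rate ≈ 12.16%; headline unemployment rate ≈ 7.87%.

Labor force = 92,262 + 7,885 = 100,147.
Numerator = 7,885 + 515 + 3,836 = 12,236.
Denominator = 100,147 + 515 = 100,662.
Broad rate = 12,236 / 100,662 = 12.16%.
Headline unemployment rate = 7,885 / 100,147 = 7.87%.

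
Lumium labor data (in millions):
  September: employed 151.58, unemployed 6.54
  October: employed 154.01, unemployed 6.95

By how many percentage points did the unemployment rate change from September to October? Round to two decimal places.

September: labor force = 151.58 + 6.54 = 158.12; u = 6.54/158.12 = 4.14%.
October: labor force = 154.01 + 6.95 = 160.96; u = 6.95/160.96 = 4.32%.
Change = 4.32% − 4.14% = +0.18 pp.

The unemployment rate changed by +0.18 percentage points.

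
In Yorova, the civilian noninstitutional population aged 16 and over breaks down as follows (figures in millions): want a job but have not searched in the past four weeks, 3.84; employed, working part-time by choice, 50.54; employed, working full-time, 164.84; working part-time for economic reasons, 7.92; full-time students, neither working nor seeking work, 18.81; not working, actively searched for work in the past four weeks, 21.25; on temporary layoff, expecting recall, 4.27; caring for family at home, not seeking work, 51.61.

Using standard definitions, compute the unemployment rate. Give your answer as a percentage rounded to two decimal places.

Employed = 50.54 + 164.84 + 7.92 = 223.30 million (anyone who worked, including part-time for economic reasons, counts as employed).
Unemployed = 21.25 + 4.27 = 25.52 million (jobless and actively searching, or on temporary layoff).
Labor force = 223.30 + 25.52 = 248.82 million.
Unemployment rate = 25.52 / 248.82 = 10.26%.

Unemployment rate ≈ 10.26%.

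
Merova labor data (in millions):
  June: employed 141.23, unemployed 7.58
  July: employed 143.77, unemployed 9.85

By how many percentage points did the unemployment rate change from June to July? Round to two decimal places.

The unemployment rate changed by +1.32 percentage points.

June: labor force = 141.23 + 7.58 = 148.81; u = 7.58/148.81 = 5.09%.
July: labor force = 143.77 + 9.85 = 153.62; u = 9.85/153.62 = 6.41%.
Change = 6.41% − 5.09% = +1.32 pp.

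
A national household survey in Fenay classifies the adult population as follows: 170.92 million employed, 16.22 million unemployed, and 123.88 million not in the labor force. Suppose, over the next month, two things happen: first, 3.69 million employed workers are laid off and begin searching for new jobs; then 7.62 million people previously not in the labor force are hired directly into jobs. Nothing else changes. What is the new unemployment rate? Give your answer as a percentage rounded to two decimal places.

New unemployment rate ≈ 10.22%.

Initially, labor force = 170.92 + 16.22 = 187.14 million, so u = 16.22/187.14 = 8.67%.
After the first change, employed falls and unemployed rises by 3.69; labor force unchanged → E = 167.23, U = 19.91, labor force = 187.14 million.
After the second change, employed and labor force both rise by 7.62; unemployed unchanged → E = 174.85, U = 19.91, labor force = 194.76 million.
New unemployment rate = 19.91 / 194.76 = 10.22%.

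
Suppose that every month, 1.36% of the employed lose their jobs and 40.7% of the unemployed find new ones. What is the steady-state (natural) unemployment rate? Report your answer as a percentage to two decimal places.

Steady-state unemployment rate ≈ 3.23%.

At steady state the flows balance: s·E = f·U, so U/(E+U) = s/(s+f).
u* = 1.36 / (1.36 + 40.7) = 1.36 / 42.06 = 3.23%.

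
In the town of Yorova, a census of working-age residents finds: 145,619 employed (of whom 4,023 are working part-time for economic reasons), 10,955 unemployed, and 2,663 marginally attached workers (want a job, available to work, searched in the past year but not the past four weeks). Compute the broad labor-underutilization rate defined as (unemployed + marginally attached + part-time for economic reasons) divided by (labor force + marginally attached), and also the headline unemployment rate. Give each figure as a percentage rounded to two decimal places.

Labor force = 145,619 + 10,955 = 156,574.
Numerator = 10,955 + 2,663 + 4,023 = 17,641.
Denominator = 156,574 + 2,663 = 159,237.
Broad rate = 17,641 / 159,237 = 11.08%.
Headline unemployment rate = 10,955 / 156,574 = 7.00%.

Broad underutilization rate ≈ 11.08%; headline unemployment rate ≈ 7.00%.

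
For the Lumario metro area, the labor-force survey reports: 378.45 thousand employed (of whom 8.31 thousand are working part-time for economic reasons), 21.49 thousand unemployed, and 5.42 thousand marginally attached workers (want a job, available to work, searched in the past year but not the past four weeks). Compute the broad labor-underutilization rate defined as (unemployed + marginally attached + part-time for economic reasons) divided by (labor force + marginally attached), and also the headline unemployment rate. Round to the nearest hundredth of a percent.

Broad underutilization rate ≈ 8.69%; headline unemployment rate ≈ 5.37%.

Labor force = 378.45 + 21.49 = 399.94 thousand.
Numerator = 21.49 + 5.42 + 8.31 = 35.22 thousand.
Denominator = 399.94 + 5.42 = 405.36 thousand.
Broad rate = 35.22 / 405.36 = 8.69%.
Headline unemployment rate = 21.49 / 399.94 = 5.37%.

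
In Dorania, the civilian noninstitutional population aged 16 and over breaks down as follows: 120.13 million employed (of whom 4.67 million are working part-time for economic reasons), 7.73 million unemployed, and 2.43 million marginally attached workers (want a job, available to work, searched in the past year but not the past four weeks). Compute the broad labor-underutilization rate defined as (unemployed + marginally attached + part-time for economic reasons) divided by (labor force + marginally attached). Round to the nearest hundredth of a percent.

Labor force = 120.13 + 7.73 = 127.86 million.
Numerator = 7.73 + 2.43 + 4.67 = 14.83 million.
Denominator = 127.86 + 2.43 = 130.29 million.
Broad rate = 14.83 / 130.29 = 11.38%.

Broad underutilization rate ≈ 11.38%.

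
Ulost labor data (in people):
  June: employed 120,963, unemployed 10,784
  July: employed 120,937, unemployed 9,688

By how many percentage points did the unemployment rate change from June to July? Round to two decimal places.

June: labor force = 120,963 + 10,784 = 131,747; u = 10,784/131,747 = 8.19%.
July: labor force = 120,937 + 9,688 = 130,625; u = 9,688/130,625 = 7.42%.
Change = 7.42% − 8.19% = −0.77 pp.

The unemployment rate changed by −0.77 percentage points.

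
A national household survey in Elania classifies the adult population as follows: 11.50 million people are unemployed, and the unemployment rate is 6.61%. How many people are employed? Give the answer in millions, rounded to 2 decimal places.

Labor force = U / u = 11.50 / 0.0661 ≈ 173.98 million.
Employed = labor force − unemployed = 173.98 − 11.50 = 162.48 million.

About 162.48 million are employed.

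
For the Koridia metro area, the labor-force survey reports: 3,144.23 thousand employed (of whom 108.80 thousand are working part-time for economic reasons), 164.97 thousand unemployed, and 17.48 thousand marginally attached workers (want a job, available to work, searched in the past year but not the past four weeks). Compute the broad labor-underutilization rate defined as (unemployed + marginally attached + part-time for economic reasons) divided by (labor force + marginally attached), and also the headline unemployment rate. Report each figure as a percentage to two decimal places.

Broad underutilization rate ≈ 8.75%; headline unemployment rate ≈ 4.99%.

Labor force = 3,144.23 + 164.97 = 3,309.20 thousand.
Numerator = 164.97 + 17.48 + 108.80 = 291.25 thousand.
Denominator = 3,309.20 + 17.48 = 3,326.68 thousand.
Broad rate = 291.25 / 3,326.68 = 8.75%.
Headline unemployment rate = 164.97 / 3,309.20 = 4.99%.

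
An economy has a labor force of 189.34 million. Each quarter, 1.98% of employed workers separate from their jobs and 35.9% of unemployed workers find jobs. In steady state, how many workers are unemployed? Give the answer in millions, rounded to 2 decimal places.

Steady-state unemployment rate u* = s/(s+f) = 1.98/(1.98+35.9) = 0.052270.
Unemployed = u* × labor force = 0.052270 × 189.34 ≈ 9.90 million.

About 9.90 million are unemployed in steady state.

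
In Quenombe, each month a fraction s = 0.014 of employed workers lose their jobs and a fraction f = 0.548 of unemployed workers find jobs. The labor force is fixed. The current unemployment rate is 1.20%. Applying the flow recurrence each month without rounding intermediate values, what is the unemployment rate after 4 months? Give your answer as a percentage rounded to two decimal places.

Unemployment rate after four months ≈ 2.44%.

With a fixed labor force, u_{t+1} = u_t + s·(1−u_t) − f·u_t = u_t·(1−s−f) + s.
Here 1−s−f = 0.438 and s = 0.014.
u_1 = 0.012000 × 0.438 + 0.014 = 0.019256.
u_2 = 0.019256 × 0.438 + 0.014 = 0.022434.
u_3 = 0.022434 × 0.438 + 0.014 = 0.023826.
u_4 = 0.023826 × 0.438 + 0.014 = 0.024436.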